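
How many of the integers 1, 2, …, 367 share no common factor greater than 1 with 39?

Prime factors of 39: 3, 13. Count integers ≤ 367 divisible by none of them.
By inclusion–exclusion: 367 − ⌊367/3⌋ − ⌊367/13⌋ + ⌊367/39⌋ = 226.

226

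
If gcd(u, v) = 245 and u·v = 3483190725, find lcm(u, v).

14217105

gcd·lcm = product, so lcm = 3483190725/245 = 14217105.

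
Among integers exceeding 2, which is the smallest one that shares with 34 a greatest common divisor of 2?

gcd(k, 34) = 2 forces 2 | k; write k = 2s. Then gcd(2s, 2·17) = 2·gcd(s, 17), so need gcd(s, 17) = 1.
2s > 2 gives s ≥ 2. The least s ≥ 2 coprime to 17 is 2, so k = 2·2 = 4.

4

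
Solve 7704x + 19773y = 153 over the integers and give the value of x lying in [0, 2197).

Euclid: 19773 = 2·7704 + 4365; 7704 = 1·4365 + 3339; 4365 = 1·3339 + 1026; 3339 = 3·1026 + 261; 1026 = 3·261 + 243; 261 = 1·243 + 18; 243 = 13·18 + 9; 18 = 2·9 + 0 → gcd = 9; 153 = 9·17.
Back-substitution yields 7704·(-1060) + 19773·(413) = 9, so one solution is x = -1060·17 = -18020, y = 413·17 = 7021.
Solutions in x differ by 19773/9 = 2197; the one in [0, 2197) is -18020 mod 2197 = 1753.

1753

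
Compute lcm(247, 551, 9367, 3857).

852397

lcm(247, 551) = 247·551/gcd = 136097/19 = 7163
lcm(7163, 9367) = 7163·9367/gcd = 67095821/551 = 121771
lcm(121771, 3857) = 121771·3857/gcd = 469670747/551 = 852397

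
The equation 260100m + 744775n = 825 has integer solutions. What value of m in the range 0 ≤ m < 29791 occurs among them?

gcd(260100, 744775) = 25 (Euclid: 744775 = 2·260100 + 224575; 260100 = 1·224575 + 35525; 224575 = 6·35525 + 11425; 35525 = 3·11425 + 1250; 11425 = 9·1250 + 175; 1250 = 7·175 + 25; 175 = 7·25 + 0), and 25 | 825.
Extended Euclid: 260100·(4172) + 744775·(-1457) = 25. Scale by 33: m₀ = 137676.
General solution m = m₀ + 29791t; reducing mod 29791 gives m = 18512 (and n = -6465).

18512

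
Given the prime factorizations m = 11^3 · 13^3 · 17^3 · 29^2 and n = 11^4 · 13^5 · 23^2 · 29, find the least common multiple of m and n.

max exponent per prime: 11^4 · 13^5 · 17^3 · 23^2 · 29^2 = 11881901126424041141

11881901126424041141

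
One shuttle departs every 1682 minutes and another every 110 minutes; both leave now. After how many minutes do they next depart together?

gcd first: 1682 = 15·110 + 32; 110 = 3·32 + 14; 32 = 2·14 + 4; 14 = 3·4 + 2; 4 = 2·2 + 0 → gcd = 2
lcm = 1682·110/gcd = 185020/2 = 92510

92510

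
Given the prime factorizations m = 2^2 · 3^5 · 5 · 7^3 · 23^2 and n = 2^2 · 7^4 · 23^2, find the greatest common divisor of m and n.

min exponent per shared prime: 2^2 · 7^3 · 23^2 = 725788

725788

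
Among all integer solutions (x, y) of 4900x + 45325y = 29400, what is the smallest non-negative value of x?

6

Euclid: 45325 = 9·4900 + 1225; 4900 = 4·1225 + 0 → gcd = 1225; 29400 = 1225·24.
Back-substitution yields 4900·(-9) + 45325·(1) = 1225, so one solution is x = -9·24 = -216, y = 1·24 = 24.
Solutions in x differ by 45325/1225 = 37; the one in [0, 37) is -216 mod 37 = 6.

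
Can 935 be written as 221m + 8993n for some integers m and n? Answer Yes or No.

gcd(221, 8993): 8993 = 40·221 + 153; 221 = 1·153 + 68; 153 = 2·68 + 17; 68 = 4·17 + 0 → 17
17 divides 935, so a solution exists.

Yes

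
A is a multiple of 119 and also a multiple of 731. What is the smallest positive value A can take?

5117

gcd first: 731 = 6·119 + 17; 119 = 7·17 + 0 → gcd = 17
lcm = 119·731/gcd = 86989/17 = 5117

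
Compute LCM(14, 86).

602

14 = 2 · 7; 86 = 2 · 43
max exponents: 2 · 7 · 43 = 602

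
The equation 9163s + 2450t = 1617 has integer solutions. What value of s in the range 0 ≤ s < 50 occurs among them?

9

Euclid: 9163 = 3·2450 + 1813; 2450 = 1·1813 + 637; 1813 = 2·637 + 539; 637 = 1·539 + 98; 539 = 5·98 + 49; 98 = 2·49 + 0 → gcd = 49; 1617 = 49·33.
Back-substitution yields 9163·(23) + 2450·(-86) = 49, so one solution is s = 23·33 = 759, t = -86·33 = -2838.
Solutions in s differ by 2450/49 = 50; the one in [0, 50) is 759 mod 50 = 9.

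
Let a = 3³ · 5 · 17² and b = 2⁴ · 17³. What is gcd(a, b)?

min exponent per shared prime: 17² = 289

289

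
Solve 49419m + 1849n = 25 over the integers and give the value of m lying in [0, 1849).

708

Euclid: 49419 = 26·1849 + 1345; 1849 = 1·1345 + 504; 1345 = 2·504 + 337; 504 = 1·337 + 167; 337 = 2·167 + 3; 167 = 55·3 + 2; 3 = 1·2 + 1; 2 = 2·1 + 0 → gcd = 1; 25 = 1·25.
Back-substitution yields 49419·(620) + 1849·(-16571) = 1, so one solution is m = 620·25 = 15500, n = -16571·25 = -414275.
Solutions in m differ by 1849/1 = 1849; the one in [0, 1849) is 15500 mod 1849 = 708.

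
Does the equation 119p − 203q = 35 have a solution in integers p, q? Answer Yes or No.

By Bézout, 119p − 203q = 35 has integer solutions iff gcd(119, 203) | 35.
Euclid: 203 = 1·119 + 84; 119 = 1·84 + 35; 84 = 2·35 + 14; 35 = 2·14 + 7; 14 = 2·7 + 0. gcd = 7; 35 mod 7 = 0. Yes.

Yes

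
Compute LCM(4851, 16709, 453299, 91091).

21373501149

lcm(4851, 16709) = 4851·16709/gcd = 81055359/539 = 150381
lcm(150381, 453299) = 150381·453299/gcd = 68167556919/539 = 126470421
lcm(126470421, 91091) = 126470421·91091/gcd = 11520317119311/539 = 21373501149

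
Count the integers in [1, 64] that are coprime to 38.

38 = 2·19. Inclusion–exclusion on these primes:
64 − ⌊64/2⌋ − ⌊64/19⌋ + ⌊64/38⌋ = 30

30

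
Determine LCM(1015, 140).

gcd first: 1015 = 7·140 + 35; 140 = 4·35 + 0 → gcd = 35
lcm = 1015·140/gcd = 142100/35 = 4060

4060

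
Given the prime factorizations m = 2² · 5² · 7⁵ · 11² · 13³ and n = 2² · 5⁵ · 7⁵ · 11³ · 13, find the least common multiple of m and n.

max exponent per prime: 2² · 5⁵ · 7⁵ · 11³ · 13³ = 614339338112500

614339338112500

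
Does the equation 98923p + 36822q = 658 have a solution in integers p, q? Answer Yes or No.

gcd(98923, 36822): 98923 = 2·36822 + 25279; 36822 = 1·25279 + 11543; 25279 = 2·11543 + 2193; 11543 = 5·2193 + 578; 2193 = 3·578 + 459; 578 = 1·459 + 119; 459 = 3·119 + 102; 119 = 1·102 + 17; 102 = 6·17 + 0 → 17
17 does not divide 658, so a solution does not exist.

No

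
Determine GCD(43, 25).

1

Euclid: 43 = 1·25 + 18; 25 = 1·18 + 7; 18 = 2·7 + 4; 7 = 1·4 + 3; 4 = 1·3 + 1; 3 = 3·1 + 0. Last nonzero remainder: 1.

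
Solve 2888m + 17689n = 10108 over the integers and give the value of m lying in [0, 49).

Euclid: 17689 = 6·2888 + 361; 2888 = 8·361 + 0 → gcd = 361; 10108 = 361·28.
Back-substitution yields 2888·(-6) + 17689·(1) = 361, so one solution is m = -6·28 = -168, n = 1·28 = 28.
Solutions in m differ by 17689/361 = 49; the one in [0, 49) is -168 mod 49 = 28.

28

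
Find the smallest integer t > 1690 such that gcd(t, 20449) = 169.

gcd(t, 20449) = 169 forces 169 | t; write t = 169s. Then gcd(169s, 169·121) = 169·gcd(s, 121), so need gcd(s, 121) = 1.
169s > 1690 gives s ≥ 11. The least s ≥ 11 coprime to 121 is 12, so t = 169·12 = 2028.

2028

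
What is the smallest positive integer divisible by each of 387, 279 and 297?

395901

lcm(387, 279) = 387·279/gcd = 107973/9 = 11997
lcm(11997, 297) = 11997·297/gcd = 3563109/9 = 395901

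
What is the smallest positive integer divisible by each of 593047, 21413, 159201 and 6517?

593047 = 7⁴ · 13 · 19; 21413 = 7² · 19 · 23; 159201 = 3² · 7² · 19²; 6517 = 7³ · 19
lcm takes max exponent of each prime: 3² · 7⁴ · 13 · 19² · 23 = 2332453851

2332453851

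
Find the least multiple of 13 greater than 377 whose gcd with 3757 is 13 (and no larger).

390

3757 = 13·289. Any m with gcd(m, 3757) = 13 is a multiple of 13, say 13s, with s coprime to 289.
Need s > 377/13, so s ≥ 30. First s ≥ 30 with gcd(s, 289) = 1 is s = 30. Thus m = 13·30 = 390.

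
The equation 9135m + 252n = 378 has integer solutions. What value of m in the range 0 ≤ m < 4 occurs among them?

2

gcd(9135, 252) = 63 (Euclid: 9135 = 36·252 + 63; 252 = 4·63 + 0), and 63 | 378.
Extended Euclid: 9135·(1) + 252·(-36) = 63. Scale by 6: m₀ = 6.
General solution m = m₀ + 4t; reducing mod 4 gives m = 2 (and n = -71).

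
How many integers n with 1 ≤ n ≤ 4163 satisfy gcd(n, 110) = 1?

1515

110 = 2·5·11. Inclusion–exclusion on these primes:
4163 − ⌊4163/2⌋ − ⌊4163/5⌋ − ⌊4163/11⌋ + ⌊4163/10⌋ + ⌊4163/22⌋ + ⌊4163/55⌋ − ⌊4163/110⌋ = 1515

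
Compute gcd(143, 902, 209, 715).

gcd(143, 902): 902 = 6·143 + 44; 143 = 3·44 + 11; 44 = 4·11 + 0 → 11
gcd(11, 209): 209 = 19·11 + 0 → 11
gcd(11, 715): 715 = 65·11 + 0 → 11

11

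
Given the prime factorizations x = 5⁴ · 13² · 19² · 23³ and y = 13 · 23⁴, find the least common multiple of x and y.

max exponent per prime: 5⁴ · 13² · 19² · 23⁴ = 10670512230625

10670512230625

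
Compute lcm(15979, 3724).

3131884

15979 = 19 · 29²; 3724 = 2² · 7² · 19
max exponents: 2² · 7² · 19 · 29² = 3131884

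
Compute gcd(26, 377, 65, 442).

gcd(26, 377): 377 = 14·26 + 13; 26 = 2·13 + 0 → 13
gcd(13, 65): 65 = 5·13 + 0 → 13
gcd(13, 442): 442 = 34·13 + 0 → 13

13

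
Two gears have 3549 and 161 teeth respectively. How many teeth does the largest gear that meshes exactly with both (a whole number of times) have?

7

Euclid: 3549 = 22·161 + 7; 161 = 23·7 + 0. Last nonzero remainder: 7.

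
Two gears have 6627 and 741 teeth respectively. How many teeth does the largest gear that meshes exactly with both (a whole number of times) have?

3

Euclid: 6627 = 8·741 + 699; 741 = 1·699 + 42; 699 = 16·42 + 27; 42 = 1·27 + 15; 27 = 1·15 + 12; 15 = 1·12 + 3; 12 = 4·3 + 0. Last nonzero remainder: 3.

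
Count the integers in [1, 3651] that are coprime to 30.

Prime factors of 30: 2, 3, 5. Count integers ≤ 3651 divisible by none of them.
By inclusion–exclusion: 3651 − ⌊3651/2⌋ − ⌊3651/3⌋ − ⌊3651/5⌋ + ⌊3651/6⌋ + ⌊3651/10⌋ + ⌊3651/15⌋ − ⌊3651/30⌋ = 974.

974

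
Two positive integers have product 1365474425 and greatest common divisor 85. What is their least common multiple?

16064405

Since gcd(p,q)·lcm(p,q) = pq, lcm = 1365474425/85 = 16064405.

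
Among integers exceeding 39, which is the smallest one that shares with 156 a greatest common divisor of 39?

Multiples of 39 above 39: 39·2, 39·3, … . Need the cofactor coprime to 156/39 = 4.
Checking s = 2, 3, … the first with gcd(s, 4) = 1 is s = 3, giving 117.

117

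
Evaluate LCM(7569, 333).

7569 = 3² · 29²; 333 = 3² · 37
max exponents: 3² · 29² · 37 = 280053

280053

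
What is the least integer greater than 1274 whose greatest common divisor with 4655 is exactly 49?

4655 = 49·95. Any k with gcd(k, 4655) = 49 is a multiple of 49, say 49s, with s coprime to 95.
Need s > 1274/49, so s ≥ 27. First s ≥ 27 with gcd(s, 95) = 1 is s = 27. Thus k = 49·27 = 1323.

1323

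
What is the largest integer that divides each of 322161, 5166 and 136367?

7

gcd(322161, 5166): 322161 = 62·5166 + 1869; 5166 = 2·1869 + 1428; 1869 = 1·1428 + 441; 1428 = 3·441 + 105; 441 = 4·105 + 21; 105 = 5·21 + 0 → 21
gcd(21, 136367): 136367 = 6493·21 + 14; 21 = 1·14 + 7; 14 = 2·7 + 0 → 7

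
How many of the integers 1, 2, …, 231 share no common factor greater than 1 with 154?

90

Prime factors of 154: 2, 7, 11. Count integers ≤ 231 divisible by none of them.
By inclusion–exclusion: 231 − ⌊231/2⌋ − ⌊231/7⌋ − ⌊231/11⌋ + ⌊231/14⌋ + ⌊231/22⌋ + ⌊231/77⌋ − ⌊231/154⌋ = 90.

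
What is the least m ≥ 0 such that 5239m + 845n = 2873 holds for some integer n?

2

Reduce mod 845: 5239m ≡ 2873 (mod 845). With g = gcd(5239, 845) = 169 dividing 2873, divide through: 31m ≡ 17 (mod 5).
Since gcd(31, 5) = 1, m ≡ 17·(31)⁻¹ ≡ 2 (mod 5). Smallest non-negative: 2.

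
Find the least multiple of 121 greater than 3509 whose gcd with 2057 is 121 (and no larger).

2057 = 121·17. Any t with gcd(t, 2057) = 121 is a multiple of 121, say 121s, with s coprime to 17.
Need s > 3509/121, so s ≥ 30. First s ≥ 30 with gcd(s, 17) = 1 is s = 30. Thus t = 121·30 = 3630.

3630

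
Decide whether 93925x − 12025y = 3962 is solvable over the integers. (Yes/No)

gcd(93925, 12025): 93925 = 7·12025 + 9750; 12025 = 1·9750 + 2275; 9750 = 4·2275 + 650; 2275 = 3·650 + 325; 650 = 2·325 + 0 → 325
325 does not divide 3962, so a solution does not exist.

No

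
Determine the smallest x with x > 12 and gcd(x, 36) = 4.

gcd(x, 36) = 4 forces 4 | x; write x = 4s. Then gcd(4s, 4·9) = 4·gcd(s, 9), so need gcd(s, 9) = 1.
4s > 12 gives s ≥ 4. The least s ≥ 4 coprime to 9 is 4, so x = 4·4 = 16.

16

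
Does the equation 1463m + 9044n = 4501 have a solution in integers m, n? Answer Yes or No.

By Bézout, 1463m + 9044n = 4501 has integer solutions iff gcd(1463, 9044) | 4501.
Euclid: 9044 = 6·1463 + 266; 1463 = 5·266 + 133; 266 = 2·133 + 0. gcd = 133; 4501 mod 133 = 112. No.

No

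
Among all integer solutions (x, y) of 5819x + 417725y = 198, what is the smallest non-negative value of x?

19167

Euclid: 417725 = 71·5819 + 4576; 5819 = 1·4576 + 1243; 4576 = 3·1243 + 847; 1243 = 1·847 + 396; 847 = 2·396 + 55; 396 = 7·55 + 11; 55 = 5·11 + 0 → gcd = 11; 198 = 11·18.
Back-substitution yields 5819·(7394) + 417725·(-103) = 11, so one solution is x = 7394·18 = 133092, y = -103·18 = -1854.
Solutions in x differ by 417725/11 = 37975; the one in [0, 37975) is 133092 mod 37975 = 19167.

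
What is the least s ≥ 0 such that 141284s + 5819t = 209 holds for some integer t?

18

Euclid: 141284 = 24·5819 + 1628; 5819 = 3·1628 + 935; 1628 = 1·935 + 693; 935 = 1·693 + 242; 693 = 2·242 + 209; 242 = 1·209 + 33; 209 = 6·33 + 11; 33 = 3·11 + 0 → gcd = 11; 209 = 11·19.
Back-substitution yields 141284·(168) + 5819·(-4079) = 11, so one solution is s = 168·19 = 3192, t = -4079·19 = -77501.
Solutions in s differ by 5819/11 = 529; the one in [0, 529) is 3192 mod 529 = 18.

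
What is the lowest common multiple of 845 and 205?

gcd first: 845 = 4·205 + 25; 205 = 8·25 + 5; 25 = 5·5 + 0 → gcd = 5
lcm = 845·205/gcd = 173225/5 = 34645

34645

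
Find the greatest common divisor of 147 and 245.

147 = 3 · 7²
245 = 5 · 7²
Common: 7² = 49

49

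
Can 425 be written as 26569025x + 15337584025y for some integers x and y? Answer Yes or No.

Yes

gcd(26569025, 15337584025): 15337584025 = 577·26569025 + 7256600; 26569025 = 3·7256600 + 4799225; 7256600 = 1·4799225 + 2457375; 4799225 = 1·2457375 + 2341850; 2457375 = 1·2341850 + 115525; 2341850 = 20·115525 + 31350; 115525 = 3·31350 + 21475; 31350 = 1·21475 + 9875; 21475 = 2·9875 + 1725; 9875 = 5·1725 + 1250; 1725 = 1·1250 + 475; 1250 = 2·475 + 300; 475 = 1·300 + 175; 300 = 1·175 + 125; 175 = 1·125 + 50; 125 = 2·50 + 25; 50 = 2·25 + 0 → 25
25 divides 425, so a solution exists.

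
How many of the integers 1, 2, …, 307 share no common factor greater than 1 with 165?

150

Prime factors of 165: 3, 5, 11. Count integers ≤ 307 divisible by none of them.
By inclusion–exclusion: 307 − ⌊307/3⌋ − ⌊307/5⌋ − ⌊307/11⌋ + ⌊307/15⌋ + ⌊307/33⌋ + ⌊307/55⌋ − ⌊307/165⌋ = 150.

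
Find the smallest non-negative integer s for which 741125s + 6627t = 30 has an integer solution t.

6030

gcd(741125, 6627) = 1 (Euclid: 741125 = 111·6627 + 5528; 6627 = 1·5528 + 1099; 5528 = 5·1099 + 33; 1099 = 33·33 + 10; 33 = 3·10 + 3; 10 = 3·3 + 1; 3 = 3·1 + 0), and 1 | 30.
Extended Euclid: 741125·(-2008) + 6627·(224563) = 1. Scale by 30: s₀ = -60240.
General solution s = s₀ + 6627k; reducing mod 6627 gives s = 6030 (and t = -674360).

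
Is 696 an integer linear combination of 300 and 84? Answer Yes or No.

Yes

By Bézout, 300u − 84v = 696 has integer solutions iff gcd(300, 84) | 696.
Euclid: 300 = 3·84 + 48; 84 = 1·48 + 36; 48 = 1·36 + 12; 36 = 3·12 + 0. gcd = 12; 696 mod 12 = 0. Yes.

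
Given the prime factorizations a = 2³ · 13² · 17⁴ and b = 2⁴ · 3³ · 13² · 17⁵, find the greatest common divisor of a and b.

min exponent per shared prime: 2³ · 13² · 17⁴ = 112920392

112920392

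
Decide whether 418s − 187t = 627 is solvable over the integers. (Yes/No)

Yes

gcd(418, 187): 418 = 2·187 + 44; 187 = 4·44 + 11; 44 = 4·11 + 0 → 11
11 divides 627, so a solution exists.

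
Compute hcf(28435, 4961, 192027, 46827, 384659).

gcd(28435, 4961): 28435 = 5·4961 + 3630; 4961 = 1·3630 + 1331; 3630 = 2·1331 + 968; 1331 = 1·968 + 363; 968 = 2·363 + 242; 363 = 1·242 + 121; 242 = 2·121 + 0 → 121
gcd(121, 192027): 192027 = 1587·121 + 0 → 121
gcd(121, 46827): 46827 = 387·121 + 0 → 121
gcd(121, 384659): 384659 = 3179·121 + 0 → 121

121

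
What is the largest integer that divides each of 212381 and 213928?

212381 = 13 · 17 · 31²
213928 = 2³ · 11² · 13 · 17
Common: 13 · 17 = 221

221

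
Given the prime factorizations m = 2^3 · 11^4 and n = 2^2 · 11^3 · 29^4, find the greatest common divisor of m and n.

5324

min exponent per shared prime: 2^2 · 11^3 = 5324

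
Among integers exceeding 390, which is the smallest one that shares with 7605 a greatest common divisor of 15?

420

gcd(k, 7605) = 15 forces 15 | k; write k = 15s. Then gcd(15s, 15·507) = 15·gcd(s, 507), so need gcd(s, 507) = 1.
15s > 390 gives s ≥ 27. The least s ≥ 27 coprime to 507 is 28, so k = 15·28 = 420.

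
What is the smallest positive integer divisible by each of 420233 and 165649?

420233 = 11² · 23 · 151; 165649 = 11² · 37²
max exponents: 11² · 23 · 37² · 151 = 575298977

575298977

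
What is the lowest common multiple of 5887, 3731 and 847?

5887 = 7 · 29²; 3731 = 7 · 13 · 41; 847 = 7 · 11²
lcm takes max exponent of each prime: 7 · 11² · 13 · 29² · 41 = 379670291

379670291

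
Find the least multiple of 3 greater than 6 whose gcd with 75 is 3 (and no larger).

Multiples of 3 above 6: 3·3, 3·4, … . Need the cofactor coprime to 75/3 = 25.
Checking s = 3, 4, … the first with gcd(s, 25) = 1 is s = 3, giving 9.

9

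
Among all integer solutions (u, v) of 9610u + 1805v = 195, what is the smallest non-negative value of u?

Reduce mod 1805: 9610u ≡ 195 (mod 1805). With g = gcd(9610, 1805) = 5 dividing 195, divide through: 1922u ≡ 39 (mod 361).
Since gcd(1922, 361) = 1, u ≡ 39·(1922)⁻¹ ≡ 241 (mod 361). Smallest non-negative: 241.

241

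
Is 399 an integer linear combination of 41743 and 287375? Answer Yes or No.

By Bézout, 41743s − 287375t = 399 has integer solutions iff gcd(41743, 287375) | 399.
Euclid: 287375 = 6·41743 + 36917; 41743 = 1·36917 + 4826; 36917 = 7·4826 + 3135; 4826 = 1·3135 + 1691; 3135 = 1·1691 + 1444; 1691 = 1·1444 + 247; 1444 = 5·247 + 209; 247 = 1·209 + 38; 209 = 5·38 + 19; 38 = 2·19 + 0. gcd = 19; 399 mod 19 = 0. Yes.

Yes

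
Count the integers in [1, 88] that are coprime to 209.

76

209 = 11·19. Inclusion–exclusion on these primes:
88 − ⌊88/11⌋ − ⌊88/19⌋ + ⌊88/209⌋ = 76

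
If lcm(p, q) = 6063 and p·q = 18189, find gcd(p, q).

3

From gcd × lcm = pq: gcd = 18189 / 6063 = 3.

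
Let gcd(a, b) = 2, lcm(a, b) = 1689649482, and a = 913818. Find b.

Using ab = gcd(a,b)·lcm(a,b) = 2·1689649482 = 3379298964, we get b = 3379298964/913818 = 3698.

3698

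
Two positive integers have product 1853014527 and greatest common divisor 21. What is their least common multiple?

gcd·lcm = product, so lcm = 1853014527/21 = 88238787.

88238787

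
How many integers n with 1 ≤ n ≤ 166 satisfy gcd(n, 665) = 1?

108

665 = 5·7·19. Inclusion–exclusion on these primes:
166 − ⌊166/5⌋ − ⌊166/7⌋ − ⌊166/19⌋ + ⌊166/35⌋ + ⌊166/95⌋ + ⌊166/133⌋ − ⌊166/665⌋ = 108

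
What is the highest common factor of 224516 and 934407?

1

224516 = 2² · 37² · 41
934407 = 3² · 47³
Common: 1 = 1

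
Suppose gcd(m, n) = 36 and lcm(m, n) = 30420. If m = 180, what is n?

6084

m·n = gcd·lcm = 36·30420 = 1095120, so n = 1095120/180 = 6084.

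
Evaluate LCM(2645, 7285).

gcd first: 7285 = 2·2645 + 1995; 2645 = 1·1995 + 650; 1995 = 3·650 + 45; 650 = 14·45 + 20; 45 = 2·20 + 5; 20 = 4·5 + 0 → gcd = 5
lcm = 2645·7285/gcd = 19268825/5 = 3853765

3853765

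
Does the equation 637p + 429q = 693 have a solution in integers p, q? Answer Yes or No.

gcd(637, 429): 637 = 1·429 + 208; 429 = 2·208 + 13; 208 = 16·13 + 0 → 13
13 does not divide 693, so a solution does not exist.

No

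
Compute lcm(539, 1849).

996611

539 = 7² · 11; 1849 = 43²
max exponents: 7² · 11 · 43² = 996611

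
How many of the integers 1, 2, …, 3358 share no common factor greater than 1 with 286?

1409

286 = 2·11·13. Inclusion–exclusion on these primes:
3358 − ⌊3358/2⌋ − ⌊3358/11⌋ − ⌊3358/13⌋ + ⌊3358/22⌋ + ⌊3358/26⌋ + ⌊3358/143⌋ − ⌊3358/286⌋ = 1409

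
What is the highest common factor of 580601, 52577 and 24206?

580601 = 7² · 17² · 41; 52577 = 7² · 29 · 37; 24206 = 2 · 7² · 13 · 19
gcd takes min exponent of each prime: 7² = 49

49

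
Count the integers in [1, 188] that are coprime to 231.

231 = 3·7·11. Inclusion–exclusion on these primes:
188 − ⌊188/3⌋ − ⌊188/7⌋ − ⌊188/11⌋ + ⌊188/21⌋ + ⌊188/33⌋ + ⌊188/77⌋ − ⌊188/231⌋ = 98

98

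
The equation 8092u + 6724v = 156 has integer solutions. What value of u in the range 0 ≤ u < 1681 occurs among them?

1224

gcd(8092, 6724) = 4 (Euclid: 8092 = 1·6724 + 1368; 6724 = 4·1368 + 1252; 1368 = 1·1252 + 116; 1252 = 10·116 + 92; 116 = 1·92 + 24; 92 = 3·24 + 20; 24 = 1·20 + 4; 20 = 5·4 + 0), and 4 | 156.
Extended Euclid: 8092·(290) + 6724·(-349) = 4. Scale by 39: u₀ = 11310.
General solution u = u₀ + 1681t; reducing mod 1681 gives u = 1224 (and v = -1473).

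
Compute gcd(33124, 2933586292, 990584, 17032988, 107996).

196

gcd(33124, 2933586292): 2933586292 = 88563·33124 + 25480; 33124 = 1·25480 + 7644; 25480 = 3·7644 + 2548; 7644 = 3·2548 + 0 → 2548
gcd(2548, 990584): 990584 = 388·2548 + 1960; 2548 = 1·1960 + 588; 1960 = 3·588 + 196; 588 = 3·196 + 0 → 196
gcd(196, 17032988): 17032988 = 86903·196 + 0 → 196
gcd(196, 107996): 107996 = 551·196 + 0 → 196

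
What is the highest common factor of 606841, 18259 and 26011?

gcd(606841, 18259): 606841 = 33·18259 + 4294; 18259 = 4·4294 + 1083; 4294 = 3·1083 + 1045; 1083 = 1·1045 + 38; 1045 = 27·38 + 19; 38 = 2·19 + 0 → 19
gcd(19, 26011): 26011 = 1369·19 + 0 → 19

19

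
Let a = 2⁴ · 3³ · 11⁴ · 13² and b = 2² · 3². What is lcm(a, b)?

max exponent per prime: 2⁴ · 3³ · 11⁴ · 13² = 1068910128

1068910128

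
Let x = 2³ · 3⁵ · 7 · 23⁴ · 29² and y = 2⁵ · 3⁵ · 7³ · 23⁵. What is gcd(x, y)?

3808076328

min exponent per shared prime: 2³ · 3⁵ · 7 · 23⁴ = 3808076328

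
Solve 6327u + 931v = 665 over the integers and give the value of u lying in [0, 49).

Euclid: 6327 = 6·931 + 741; 931 = 1·741 + 190; 741 = 3·190 + 171; 190 = 1·171 + 19; 171 = 9·19 + 0 → gcd = 19; 665 = 19·35.
Back-substitution yields 6327·(-5) + 931·(34) = 19, so one solution is u = -5·35 = -175, v = 34·35 = 1190.
Solutions in u differ by 931/19 = 49; the one in [0, 49) is -175 mod 49 = 21.

21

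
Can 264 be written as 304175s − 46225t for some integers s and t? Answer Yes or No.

No

gcd(304175, 46225): 304175 = 6·46225 + 26825; 46225 = 1·26825 + 19400; 26825 = 1·19400 + 7425; 19400 = 2·7425 + 4550; 7425 = 1·4550 + 2875; 4550 = 1·2875 + 1675; 2875 = 1·1675 + 1200; 1675 = 1·1200 + 475; 1200 = 2·475 + 250; 475 = 1·250 + 225; 250 = 1·225 + 25; 225 = 9·25 + 0 → 25
25 does not divide 264, so a solution does not exist.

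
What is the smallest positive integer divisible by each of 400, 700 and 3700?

103600

400 = 2⁴ · 5²; 700 = 2² · 5² · 7; 3700 = 2² · 5² · 37
lcm takes max exponent of each prime: 2⁴ · 5² · 7 · 37 = 103600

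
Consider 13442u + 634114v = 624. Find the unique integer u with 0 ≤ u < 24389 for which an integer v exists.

11369

gcd(13442, 634114) = 26 (Euclid: 634114 = 47·13442 + 2340; 13442 = 5·2340 + 1742; 2340 = 1·1742 + 598; 1742 = 2·598 + 546; 598 = 1·546 + 52; 546 = 10·52 + 26; 52 = 2·26 + 0), and 26 | 624.
Extended Euclid: 13442·(11652) + 634114·(-247) = 26. Scale by 24: u₀ = 279648.
General solution u = u₀ + 24389t; reducing mod 24389 gives u = 11369 (and v = -241).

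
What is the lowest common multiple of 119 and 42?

gcd first: 119 = 2·42 + 35; 42 = 1·35 + 7; 35 = 5·7 + 0 → gcd = 7
lcm = 119·42/gcd = 4998/7 = 714

714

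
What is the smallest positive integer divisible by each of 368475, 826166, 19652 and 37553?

368475 = 3 · 5² · 17³; 826166 = 2 · 11 · 17 · 47²; 19652 = 2² · 17³; 37553 = 17 · 47²
lcm takes max exponent of each prime: 2² · 3 · 5² · 11 · 17³ · 47² = 35814296100

35814296100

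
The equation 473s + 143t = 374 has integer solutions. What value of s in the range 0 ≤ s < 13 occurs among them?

2

Reduce mod 143: 473s ≡ 374 (mod 143). With g = gcd(473, 143) = 11 dividing 374, divide through: 43s ≡ 34 (mod 13).
Since gcd(43, 13) = 1, s ≡ 34·(43)⁻¹ ≡ 2 (mod 13). Smallest non-negative: 2.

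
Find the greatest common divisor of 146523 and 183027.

Euclid: 183027 = 1·146523 + 36504; 146523 = 4·36504 + 507; 36504 = 72·507 + 0. Last nonzero remainder: 507.

507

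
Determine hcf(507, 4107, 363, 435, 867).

gcd(507, 4107): 4107 = 8·507 + 51; 507 = 9·51 + 48; 51 = 1·48 + 3; 48 = 16·3 + 0 → 3
gcd(3, 363): 363 = 121·3 + 0 → 3
gcd(3, 435): 435 = 145·3 + 0 → 3
gcd(3, 867): 867 = 289·3 + 0 → 3

3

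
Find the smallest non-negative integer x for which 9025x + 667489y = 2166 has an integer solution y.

Euclid: 667489 = 73·9025 + 8664; 9025 = 1·8664 + 361; 8664 = 24·361 + 0 → gcd = 361; 2166 = 361·6.
Back-substitution yields 9025·(74) + 667489·(-1) = 361, so one solution is x = 74·6 = 444, y = -1·6 = -6.
Solutions in x differ by 667489/361 = 1849; the one in [0, 1849) is 444 mod 1849 = 444.

444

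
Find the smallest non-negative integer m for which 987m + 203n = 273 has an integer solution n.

Reduce mod 203: 987m ≡ 273 (mod 203). With g = gcd(987, 203) = 7 dividing 273, divide through: 141m ≡ 39 (mod 29).
Since gcd(141, 29) = 1, m ≡ 39·(141)⁻¹ ≡ 12 (mod 29). Smallest non-negative: 12.

12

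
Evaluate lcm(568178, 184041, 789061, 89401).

568178 = 2 · 13² · 41²; 184041 = 3² · 11² · 13²; 789061 = 7 · 13² · 23 · 29; 89401 = 13² · 23²
lcm takes max exponent of each prime: 2 · 3² · 7 · 11² · 13² · 23² · 29 · 41² = 66445259734854

66445259734854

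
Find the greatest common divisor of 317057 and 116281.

1

317057 = 13 · 29³
116281 = 11² · 31²
Common: 1 = 1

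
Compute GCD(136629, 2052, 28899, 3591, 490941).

gcd(136629, 2052): 136629 = 66·2052 + 1197; 2052 = 1·1197 + 855; 1197 = 1·855 + 342; 855 = 2·342 + 171; 342 = 2·171 + 0 → 171
gcd(171, 28899): 28899 = 169·171 + 0 → 171
gcd(171, 3591): 3591 = 21·171 + 0 → 171
gcd(171, 490941): 490941 = 2871·171 + 0 → 171

171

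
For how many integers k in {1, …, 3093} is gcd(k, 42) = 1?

Prime factors of 42: 2, 3, 7. Count integers ≤ 3093 divisible by none of them.
By inclusion–exclusion: 3093 − ⌊3093/2⌋ − ⌊3093/3⌋ − ⌊3093/7⌋ + ⌊3093/6⌋ + ⌊3093/14⌋ + ⌊3093/21⌋ − ⌊3093/42⌋ = 884.

884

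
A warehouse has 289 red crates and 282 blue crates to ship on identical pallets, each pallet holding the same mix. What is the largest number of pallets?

289 = 17²
282 = 2 · 3 · 47
Common: 1 = 1

1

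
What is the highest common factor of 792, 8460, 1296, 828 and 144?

36

gcd(792, 8460): 8460 = 10·792 + 540; 792 = 1·540 + 252; 540 = 2·252 + 36; 252 = 7·36 + 0 → 36
gcd(36, 1296): 1296 = 36·36 + 0 → 36
gcd(36, 828): 828 = 23·36 + 0 → 36
gcd(36, 144): 144 = 4·36 + 0 → 36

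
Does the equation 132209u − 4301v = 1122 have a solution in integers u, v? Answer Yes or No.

gcd(132209, 4301): 132209 = 30·4301 + 3179; 4301 = 1·3179 + 1122; 3179 = 2·1122 + 935; 1122 = 1·935 + 187; 935 = 5·187 + 0 → 187
187 divides 1122, so a solution exists.

Yes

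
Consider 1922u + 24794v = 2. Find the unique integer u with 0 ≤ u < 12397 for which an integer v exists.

Reduce mod 24794: 1922u ≡ 2 (mod 24794). With g = gcd(1922, 24794) = 2 dividing 2, divide through: 961u ≡ 1 (mod 12397).
Since gcd(961, 12397) = 1, u ≡ 1·(961)⁻¹ ≡ 12268 (mod 12397). Smallest non-negative: 12268.

12268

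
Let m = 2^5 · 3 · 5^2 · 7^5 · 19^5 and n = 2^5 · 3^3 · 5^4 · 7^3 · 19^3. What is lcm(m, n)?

22472529782220000

max exponent per prime: 2^5 · 3^3 · 5^4 · 7^5 · 19^5 = 22472529782220000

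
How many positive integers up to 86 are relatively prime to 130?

32

130 = 2·5·13. Inclusion–exclusion on these primes:
86 − ⌊86/2⌋ − ⌊86/5⌋ − ⌊86/13⌋ + ⌊86/10⌋ + ⌊86/26⌋ + ⌊86/65⌋ − ⌊86/130⌋ = 32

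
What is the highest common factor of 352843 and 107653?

1

352843 = 23³ · 29
107653 = 7² · 13³
Common: 1 = 1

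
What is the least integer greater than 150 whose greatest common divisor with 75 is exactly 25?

Multiples of 25 above 150: 25·7, 25·8, … . Need the cofactor coprime to 75/25 = 3.
Checking s = 7, 8, … the first with gcd(s, 3) = 1 is s = 7, giving 175.

175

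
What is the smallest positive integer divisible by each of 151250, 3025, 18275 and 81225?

151250 = 2 · 5⁴ · 11²; 3025 = 5² · 11²; 18275 = 5² · 17 · 43; 81225 = 3² · 5² · 19²
lcm takes max exponent of each prime: 2 · 3² · 5⁴ · 11² · 17 · 19² · 43 = 359221623750

359221623750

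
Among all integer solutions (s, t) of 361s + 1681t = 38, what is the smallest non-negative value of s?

Reduce mod 1681: 361s ≡ 38 (mod 1681). With g = gcd(361, 1681) = 1 dividing 38, divide through: 361s ≡ 38 (mod 1681).
Since gcd(361, 1681) = 1, s ≡ 38·(361)⁻¹ ≡ 354 (mod 1681). Smallest non-negative: 354.

354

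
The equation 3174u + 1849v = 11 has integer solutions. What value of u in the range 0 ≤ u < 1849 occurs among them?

Euclid: 3174 = 1·1849 + 1325; 1849 = 1·1325 + 524; 1325 = 2·524 + 277; 524 = 1·277 + 247; 277 = 1·247 + 30; 247 = 8·30 + 7; 30 = 4·7 + 2; 7 = 3·2 + 1; 2 = 2·1 + 0 → gcd = 1; 11 = 1·11.
Back-substitution yields 3174·(-801) + 1849·(1375) = 1, so one solution is u = -801·11 = -8811, v = 1375·11 = 15125.
Solutions in u differ by 1849/1 = 1849; the one in [0, 1849) is -8811 mod 1849 = 434.

434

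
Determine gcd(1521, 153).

9

1521 = 3² · 13²
153 = 3² · 17
Common: 3² = 9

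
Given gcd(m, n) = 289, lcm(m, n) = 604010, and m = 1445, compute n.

120802

m·n = gcd·lcm = 289·604010 = 174558890, so n = 174558890/1445 = 120802.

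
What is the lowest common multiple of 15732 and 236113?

15732 = 2² · 3² · 19 · 23; 236113 = 17² · 19 · 43
max exponents: 2² · 3² · 17² · 19 · 23 · 43 = 195501564

195501564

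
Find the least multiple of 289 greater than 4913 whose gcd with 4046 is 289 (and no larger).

Multiples of 289 above 4913: 289·18, 289·19, … . Need the cofactor coprime to 4046/289 = 14.
Checking s = 18, 19, … the first with gcd(s, 14) = 1 is s = 19, giving 5491.

5491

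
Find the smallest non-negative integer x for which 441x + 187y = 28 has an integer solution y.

6

gcd(441, 187) = 1 (Euclid: 441 = 2·187 + 67; 187 = 2·67 + 53; 67 = 1·53 + 14; 53 = 3·14 + 11; 14 = 1·11 + 3; 11 = 3·3 + 2; 3 = 1·2 + 1; 2 = 2·1 + 0), and 1 | 28.
Extended Euclid: 441·(67) + 187·(-158) = 1. Scale by 28: x₀ = 1876.
General solution x = x₀ + 187t; reducing mod 187 gives x = 6 (and y = -14).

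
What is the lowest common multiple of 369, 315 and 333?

477855

369 = 3² · 41; 315 = 3² · 5 · 7; 333 = 3² · 37
lcm takes max exponent of each prime: 3² · 5 · 7 · 37 · 41 = 477855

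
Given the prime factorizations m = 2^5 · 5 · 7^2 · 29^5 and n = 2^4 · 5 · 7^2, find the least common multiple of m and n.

max exponent per prime: 2^5 · 5 · 7^2 · 29^5 = 160807408160

160807408160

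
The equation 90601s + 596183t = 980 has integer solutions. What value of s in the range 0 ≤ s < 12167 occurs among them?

Euclid: 596183 = 6·90601 + 52577; 90601 = 1·52577 + 38024; 52577 = 1·38024 + 14553; 38024 = 2·14553 + 8918; 14553 = 1·8918 + 5635; 8918 = 1·5635 + 3283; 5635 = 1·3283 + 2352; 3283 = 1·2352 + 931; 2352 = 2·931 + 490; 931 = 1·490 + 441; 490 = 1·441 + 49; 441 = 9·49 + 0 → gcd = 49; 980 = 49·20.
Back-substitution yields 90601·(-1270) + 596183·(193) = 49, so one solution is s = -1270·20 = -25400, t = 193·20 = 3860.
Solutions in s differ by 596183/49 = 12167; the one in [0, 12167) is -25400 mod 12167 = 11101.

11101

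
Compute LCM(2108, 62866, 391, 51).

268940748

2108 = 2² · 17 · 31; 62866 = 2 · 17 · 43²; 391 = 17 · 23; 51 = 3 · 17
lcm takes max exponent of each prime: 2² · 3 · 17 · 23 · 31 · 43² = 268940748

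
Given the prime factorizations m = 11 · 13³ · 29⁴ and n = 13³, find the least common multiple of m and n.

17092859927

max exponent per prime: 11 · 13³ · 29⁴ = 17092859927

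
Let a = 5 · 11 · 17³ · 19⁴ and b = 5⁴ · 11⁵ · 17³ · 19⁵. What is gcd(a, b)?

min exponent per shared prime: 5 · 11 · 17³ · 19⁴ = 35214689015

35214689015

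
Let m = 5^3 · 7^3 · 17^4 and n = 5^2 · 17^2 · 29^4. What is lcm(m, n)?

max exponent per prime: 5^3 · 7^3 · 17^4 · 29^4 = 2532747003192875

2532747003192875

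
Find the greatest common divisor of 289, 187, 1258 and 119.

gcd(289, 187): 289 = 1·187 + 102; 187 = 1·102 + 85; 102 = 1·85 + 17; 85 = 5·17 + 0 → 17
gcd(17, 1258): 1258 = 74·17 + 0 → 17
gcd(17, 119): 119 = 7·17 + 0 → 17

17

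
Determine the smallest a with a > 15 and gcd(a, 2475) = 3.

21

2475 = 3·825. Any a with gcd(a, 2475) = 3 is a multiple of 3, say 3s, with s coprime to 825.
Need s > 15/3, so s ≥ 6. First s ≥ 6 with gcd(s, 825) = 1 is s = 7. Thus a = 3·7 = 21.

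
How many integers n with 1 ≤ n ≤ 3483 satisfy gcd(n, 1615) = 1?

1615 = 5·17·19. Inclusion–exclusion on these primes:
3483 − ⌊3483/5⌋ − ⌊3483/17⌋ − ⌊3483/19⌋ + ⌊3483/85⌋ + ⌊3483/95⌋ + ⌊3483/323⌋ − ⌊3483/1615⌋ = 2484

2484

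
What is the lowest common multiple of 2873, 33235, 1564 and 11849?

921141260

2873 = 13² · 17; 33235 = 5 · 17² · 23; 1564 = 2² · 17 · 23; 11849 = 17² · 41
lcm takes max exponent of each prime: 2² · 5 · 13² · 17² · 23 · 41 = 921141260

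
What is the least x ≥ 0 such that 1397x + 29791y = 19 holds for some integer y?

gcd(1397, 29791) = 1 (Euclid: 29791 = 21·1397 + 454; 1397 = 3·454 + 35; 454 = 12·35 + 34; 35 = 1·34 + 1; 34 = 34·1 + 0), and 1 | 19.
Extended Euclid: 1397·(853) + 29791·(-40) = 1. Scale by 19: x₀ = 16207.
General solution x = x₀ + 29791t; reducing mod 29791 gives x = 16207 (and y = -760).

16207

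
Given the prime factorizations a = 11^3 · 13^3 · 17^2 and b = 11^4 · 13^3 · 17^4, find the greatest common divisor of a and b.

min exponent per shared prime: 11^3 · 13^3 · 17^2 = 845095823

845095823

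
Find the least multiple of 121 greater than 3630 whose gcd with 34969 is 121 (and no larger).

3751

Multiples of 121 above 3630: 121·31, 121·32, … . Need the cofactor coprime to 34969/121 = 289.
Checking s = 31, 32, … the first with gcd(s, 289) = 1 is s = 31, giving 3751.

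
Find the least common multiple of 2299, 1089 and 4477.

2299 = 11² · 19; 1089 = 3² · 11²; 4477 = 11² · 37
lcm takes max exponent of each prime: 3² · 11² · 19 · 37 = 765567

765567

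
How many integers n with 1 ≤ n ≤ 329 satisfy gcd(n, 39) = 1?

203

Prime factors of 39: 3, 13. Count integers ≤ 329 divisible by none of them.
By inclusion–exclusion: 329 − ⌊329/3⌋ − ⌊329/13⌋ + ⌊329/39⌋ = 203.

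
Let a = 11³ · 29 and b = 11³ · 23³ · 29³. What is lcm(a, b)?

max exponent per prime: 11³ · 23³ · 29³ = 394962221753

394962221753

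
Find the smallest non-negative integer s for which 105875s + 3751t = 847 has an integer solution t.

1

Euclid: 105875 = 28·3751 + 847; 3751 = 4·847 + 363; 847 = 2·363 + 121; 363 = 3·121 + 0 → gcd = 121; 847 = 121·7.
Back-substitution yields 105875·(9) + 3751·(-254) = 121, so one solution is s = 9·7 = 63, t = -254·7 = -1778.
Solutions in s differ by 3751/121 = 31; the one in [0, 31) is 63 mod 31 = 1.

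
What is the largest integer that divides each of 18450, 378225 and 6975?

225

18450 = 2 · 3² · 5² · 41; 378225 = 3² · 5² · 41²; 6975 = 3² · 5² · 31
gcd takes min exponent of each prime: 3² · 5² = 225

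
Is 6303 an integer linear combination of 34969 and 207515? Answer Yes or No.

No

gcd(34969, 207515): 207515 = 5·34969 + 32670; 34969 = 1·32670 + 2299; 32670 = 14·2299 + 484; 2299 = 4·484 + 363; 484 = 1·363 + 121; 363 = 3·121 + 0 → 121
121 does not divide 6303, so a solution does not exist.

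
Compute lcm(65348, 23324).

65348 = 2² · 17 · 31²; 23324 = 2² · 7³ · 17
max exponents: 2² · 7³ · 17 · 31² = 22414364

22414364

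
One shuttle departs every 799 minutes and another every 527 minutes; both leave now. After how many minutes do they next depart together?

799 = 17 · 47; 527 = 17 · 31
max exponents: 17 · 31 · 47 = 24769

24769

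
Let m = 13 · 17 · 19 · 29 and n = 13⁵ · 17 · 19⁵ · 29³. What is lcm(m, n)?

max exponent per prime: 13⁵ · 17 · 19⁵ · 29³ = 381177872159440291

381177872159440291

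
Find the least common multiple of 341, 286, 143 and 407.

328042

341 = 11 · 31; 286 = 2 · 11 · 13; 143 = 11 · 13; 407 = 11 · 37
lcm takes max exponent of each prime: 2 · 11 · 13 · 31 · 37 = 328042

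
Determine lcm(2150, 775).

gcd first: 2150 = 2·775 + 600; 775 = 1·600 + 175; 600 = 3·175 + 75; 175 = 2·75 + 25; 75 = 3·25 + 0 → gcd = 25
lcm = 2150·775/gcd = 1666250/25 = 66650

66650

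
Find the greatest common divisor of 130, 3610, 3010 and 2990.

gcd(130, 3610): 3610 = 27·130 + 100; 130 = 1·100 + 30; 100 = 3·30 + 10; 30 = 3·10 + 0 → 10
gcd(10, 3010): 3010 = 301·10 + 0 → 10
gcd(10, 2990): 2990 = 299·10 + 0 → 10

10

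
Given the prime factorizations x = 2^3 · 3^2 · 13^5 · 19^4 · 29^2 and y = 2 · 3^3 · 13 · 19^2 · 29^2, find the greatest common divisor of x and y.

min exponent per shared prime: 2 · 3^2 · 13 · 19^2 · 29^2 = 71042634

71042634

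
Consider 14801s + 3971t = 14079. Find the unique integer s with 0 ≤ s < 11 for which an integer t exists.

9

Reduce mod 3971: 14801s ≡ 14079 (mod 3971). With g = gcd(14801, 3971) = 361 dividing 14079, divide through: 41s ≡ 39 (mod 11).
Since gcd(41, 11) = 1, s ≡ 39·(41)⁻¹ ≡ 9 (mod 11). Smallest non-negative: 9.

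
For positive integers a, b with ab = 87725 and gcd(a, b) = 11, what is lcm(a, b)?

gcd·lcm = product, so lcm = 87725/11 = 7975.

7975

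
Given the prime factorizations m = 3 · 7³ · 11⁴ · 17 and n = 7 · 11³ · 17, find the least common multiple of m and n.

256115013

max exponent per prime: 3 · 7³ · 11⁴ · 17 = 256115013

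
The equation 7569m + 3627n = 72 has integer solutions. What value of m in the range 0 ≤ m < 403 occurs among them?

219

gcd(7569, 3627) = 9 (Euclid: 7569 = 2·3627 + 315; 3627 = 11·315 + 162; 315 = 1·162 + 153; 162 = 1·153 + 9; 153 = 17·9 + 0), and 9 | 72.
Extended Euclid: 7569·(-23) + 3627·(48) = 9. Scale by 8: m₀ = -184.
General solution m = m₀ + 403t; reducing mod 403 gives m = 219 (and n = -457).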